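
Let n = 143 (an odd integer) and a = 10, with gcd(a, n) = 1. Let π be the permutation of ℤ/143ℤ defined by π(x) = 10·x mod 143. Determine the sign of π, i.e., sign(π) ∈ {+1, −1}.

-1

Orbit of 43 under x↦10x: [43, 1, 10, 100, 142, 133]… (length divides ord_143(10)).
Cycle type of π: 6×22 + 2×5 + 1; total 28 cycles.
143 − 28 = 115 transpositions; sign(π) = (−1)^115 = -1.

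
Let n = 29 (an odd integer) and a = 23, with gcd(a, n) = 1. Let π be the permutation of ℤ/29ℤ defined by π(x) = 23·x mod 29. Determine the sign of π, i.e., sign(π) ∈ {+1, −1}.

+1

Start at x=24: 24 → 1 → 23 → 7 → 16 → 20 → 25 → 24 (one orbit).
Cycle type of π: 7×4 + 1; total 5 cycles.
With 5 cycles on 29 points, sign = (−1)^{29−5} = +1.
(23|29)_J = +1 (Zolotarev's lemma cross-check).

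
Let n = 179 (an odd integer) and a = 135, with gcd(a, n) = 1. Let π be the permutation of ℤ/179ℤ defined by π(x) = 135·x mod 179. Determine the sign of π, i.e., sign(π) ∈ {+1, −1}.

+1

Start at x=117: 117 → 43 → 77 → 13 → 144 → 108 → 81 → … (one orbit).
Cycle lengths of π_135 on ℤ/179ℤ: [89, 89, 1]; 3 cycles in total.
With 3 cycles on 179 points, sign = (−1)^{179−3} = +1.
Check: (135/179) = +1 by Zolotarev.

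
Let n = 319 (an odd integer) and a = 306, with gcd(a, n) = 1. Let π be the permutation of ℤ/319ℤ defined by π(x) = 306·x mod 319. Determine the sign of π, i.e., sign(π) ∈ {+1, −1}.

Orbit of 181 under x↦306x: [181, 199, 284, 136, 146, 16, 111]… (length divides ord_319(306)).
The orbit structure of x ↦ 306x mod 319: 15 orbits of sizes [35, 35, 35, 35, 35, 35, 35, 35, 7, 7, 7, 7, 5, 5, 1].
n − c = 319 − 15 = 304; sign = (−1)^304 = +1.

+1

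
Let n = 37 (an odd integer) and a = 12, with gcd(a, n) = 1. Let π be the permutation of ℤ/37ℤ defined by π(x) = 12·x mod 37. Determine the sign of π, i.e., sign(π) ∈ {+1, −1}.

Start at x=1: 1 → 12 → 33 → 26 → 16 → 7 → 10 → … (one orbit).
π_12 has 5 disjoint cycles with lengths [9, 9, 9, 9, 1] on {0,…,36}.
5 cycles on 37: each ℓ→(−1)^(ℓ−1), product (−1)^32 = +1.

+1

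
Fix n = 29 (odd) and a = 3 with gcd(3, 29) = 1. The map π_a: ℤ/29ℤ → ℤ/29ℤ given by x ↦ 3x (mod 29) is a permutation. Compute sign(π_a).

Orbit of 1 under x↦3x: [1, 3, 9, 27, 23, 11, 4]… (length divides ord_29(3)).
Decompose π into cycles: lengths [28, 1] (2 cycles, including the fixed point 0).
n − c = 29 − 2 = 27; sign = (−1)^27 = -1.
The Jacobi symbol (3|29) = -1 (Zolotarev) agrees.

-1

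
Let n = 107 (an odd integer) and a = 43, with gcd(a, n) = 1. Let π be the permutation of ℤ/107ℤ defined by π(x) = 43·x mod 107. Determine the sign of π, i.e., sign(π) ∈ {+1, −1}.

Trace 28: π^k(28) = [28, 27, 91, 61, 55, 11, 45] for k=0..6.
Cycle type of π: 106 + 1; total 2 cycles.
2 cycles on 107: each ℓ→(−1)^(ℓ−1), product (−1)^105 = -1.
The Jacobi symbol (43|107) = -1 (Zolotarev) agrees.

-1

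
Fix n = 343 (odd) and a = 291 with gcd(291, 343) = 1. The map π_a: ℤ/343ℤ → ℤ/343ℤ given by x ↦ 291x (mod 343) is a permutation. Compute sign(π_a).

Trace 268: π^k(268) = [268, 127, 256, 65, 50, 144, 58] for k=0..6.
The orbit structure of x ↦ 291x mod 343: 7 orbits of sizes [147, 147, 21, 21, 3, 3, 1].
Σ(ℓ_i−1) = 343−7 = 336; sign = (−1)^336 = +1.

+1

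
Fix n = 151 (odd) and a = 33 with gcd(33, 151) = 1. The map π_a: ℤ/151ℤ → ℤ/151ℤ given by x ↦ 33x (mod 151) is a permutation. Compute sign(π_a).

-1

Start at x=1: 1 → 33 → 32 → 150 → 118 → 119 → 1 (one orbit).
Cycle lengths of π_33 on ℤ/151ℤ: [6, 6, 6, 6, 6, 6, 6, 6, 6, 6, 6, 6, 6, 6, 6, 6, 6, 6, 6, 6, 6, 6, 6, 6, 6, 1]; 26 cycles in total.
26 cycles on 151: each ℓ→(−1)^(ℓ−1), product (−1)^125 = -1.
(33|151)_J = -1 (Zolotarev's lemma cross-check).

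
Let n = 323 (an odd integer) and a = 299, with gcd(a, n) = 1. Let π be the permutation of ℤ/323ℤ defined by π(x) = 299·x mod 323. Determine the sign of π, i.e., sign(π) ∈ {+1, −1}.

Start at x=129: 129 → 134 → 14 → 310 → 312 → 264 → 124 → … (one orbit).
Decompose π into cycles: lengths [144, 144, 18, 16, 1] (5 cycles, including the fixed point 0).
n − c = 323 − 5 = 318; sign = (−1)^318 = +1.
The Jacobi symbol (299|323) = +1 (Zolotarev) agrees.

+1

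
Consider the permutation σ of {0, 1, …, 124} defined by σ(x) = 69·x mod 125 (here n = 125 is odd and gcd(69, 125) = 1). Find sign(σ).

Trace 119: π^k(119) = [119, 86, 59, 71, 24, 31, 14] for k=0..6.
Cycle lengths of π_69 on ℤ/125ℤ: [50, 50, 10, 10, 2, 2, 1]; 7 cycles in total.
n − c = 125 − 7 = 118; sign = (−1)^118 = +1.
Check: (69/125) = +1 by Zolotarev.

+1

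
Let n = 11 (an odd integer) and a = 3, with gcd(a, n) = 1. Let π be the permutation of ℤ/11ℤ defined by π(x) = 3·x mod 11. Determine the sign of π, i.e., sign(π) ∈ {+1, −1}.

+1

Start at x=4: 4 → 1 → 3 → 9 → 5 → 4 (one orbit).
Cycle type of π: 5×2 + 1; total 3 cycles.
Σ(ℓ_i−1) = 11−3 = 8; sign = (−1)^8 = +1.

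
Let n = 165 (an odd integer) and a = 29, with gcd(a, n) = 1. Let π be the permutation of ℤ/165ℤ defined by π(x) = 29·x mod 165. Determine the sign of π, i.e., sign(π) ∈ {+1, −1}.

+1

Trace 134: π^k(134) = [134, 91, 164, 136, 149, 31, 74] for k=0..6.
23 cycles of lengths [10, 10, 10, 10, 10, 10, 10, 10, 10, 10, 10, 10, 10, 10, 10, 2, 2, 2, 2, 2, 2, 2, 1].
With 23 cycles on 165 points, sign = (−1)^{165−23} = +1.
The Jacobi symbol (29|165) = +1 (Zolotarev) agrees.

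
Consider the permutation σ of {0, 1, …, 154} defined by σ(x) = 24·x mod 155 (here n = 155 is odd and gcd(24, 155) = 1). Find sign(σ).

-1

Orbit of 24 under x↦24x: [24, 111, 29, 76, 119, 66, 34]… (length divides ord_155(24)).
Decompose π into cycles: lengths [30, 30, 30, 30, 30, 2, 2, 1] (8 cycles, including the fixed point 0).
Σ(ℓ_i−1) = 155−8 = 147; sign = (−1)^147 = -1.
Zolotarev: (24|155) = -1, matching the cycle-count sign.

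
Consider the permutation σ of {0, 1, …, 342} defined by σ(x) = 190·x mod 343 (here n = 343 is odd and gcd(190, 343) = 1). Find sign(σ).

Orbit of 169 under x↦190x: [169, 211, 302, 99, 288, 183, 127]… (length divides ord_343(190)).
Cycle type of π: 49×6 + 7×6 + 1×7; total 19 cycles.
sign(π) = (−1)^{n − #cycles} = (−1)^{343−19} = (−1)^324 = +1.
(190|343)_J = +1 (Zolotarev's lemma cross-check).

+1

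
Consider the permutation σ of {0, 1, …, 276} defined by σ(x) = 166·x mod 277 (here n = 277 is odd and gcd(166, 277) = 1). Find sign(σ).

Orbit of 168 under x↦166x: [168, 188, 184, 74, 96, 147, 26]… (length divides ord_277(166)).
The orbit structure of x ↦ 166x mod 277: 2 orbits of sizes [276, 1].
n − c = 277 − 2 = 275; sign = (−1)^275 = -1.

-1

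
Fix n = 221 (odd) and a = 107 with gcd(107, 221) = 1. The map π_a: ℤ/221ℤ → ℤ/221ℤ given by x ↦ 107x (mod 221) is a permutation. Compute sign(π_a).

Start at x=53: 53 → 146 → 152 → 131 → 94 → 113 → 157 → … (one orbit).
Cycle type of π: 48×4 + 16 + 3×4 + 1; total 10 cycles.
Σ(ℓ_i−1) = 221−10 = 211; sign = (−1)^211 = -1.

-1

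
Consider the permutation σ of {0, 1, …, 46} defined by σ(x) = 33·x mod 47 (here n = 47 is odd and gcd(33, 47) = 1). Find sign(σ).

-1

Start at x=12: 12 → 20 → 2 → 19 → 16 → 11 → 34 → … (one orbit).
π_33 has 2 disjoint cycles with lengths [46, 1] on {0,…,46}.
With 2 cycles on 47 points, sign = (−1)^{47−2} = -1.
Via Zolotarev, sign(π_{33}) = (33|47) = -1.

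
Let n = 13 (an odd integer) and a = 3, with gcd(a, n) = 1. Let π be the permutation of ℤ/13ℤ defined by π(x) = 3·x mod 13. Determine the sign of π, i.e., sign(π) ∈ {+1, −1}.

Trace 3: π^k(3) = [3, 9, 1] for k=0..2.
5 cycles of lengths [3, 3, 3, 3, 1].
sign(π) = (−1)^{n − #cycles} = (−1)^{13−5} = (−1)^8 = +1.
(3|13)_J = +1 (Zolotarev's lemma cross-check).

+1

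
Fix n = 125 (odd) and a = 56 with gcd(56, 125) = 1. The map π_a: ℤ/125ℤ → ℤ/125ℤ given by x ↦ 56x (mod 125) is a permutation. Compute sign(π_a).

+1

Orbit of 121 under x↦56x: [121, 26, 81, 36, 16, 21, 51]… (length divides ord_125(56)).
Decompose π into cycles: lengths [25, 25, 25, 25, 5, 5, 5, 5, 1, 1, 1, 1, 1] (13 cycles, including the fixed point 0).
13 cycles on 125: each ℓ→(−1)^(ℓ−1), product (−1)^112 = +1.
Via Zolotarev, sign(π_{56}) = (56|125) = +1.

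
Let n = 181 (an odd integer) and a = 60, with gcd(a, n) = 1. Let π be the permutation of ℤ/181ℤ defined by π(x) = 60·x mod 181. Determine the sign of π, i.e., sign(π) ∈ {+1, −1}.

+1

Trace 43: π^k(43) = [43, 46, 45, 166, 5, 119, 81] for k=0..6.
Decompose π into cycles: lengths [90, 90, 1] (3 cycles, including the fixed point 0).
181 − 3 = 178 transpositions; sign(π) = (−1)^178 = +1.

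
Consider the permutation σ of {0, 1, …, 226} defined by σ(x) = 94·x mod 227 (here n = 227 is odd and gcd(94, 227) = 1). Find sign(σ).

-1

Trace 22: π^k(22) = [22, 25, 80, 29, 2, 188, 193] for k=0..6.
Decompose π into cycles: lengths [226, 1] (2 cycles, including the fixed point 0).
227 − 2 = 225 transpositions; sign(π) = (−1)^225 = -1.
Check: (94/227) = -1 by Zolotarev.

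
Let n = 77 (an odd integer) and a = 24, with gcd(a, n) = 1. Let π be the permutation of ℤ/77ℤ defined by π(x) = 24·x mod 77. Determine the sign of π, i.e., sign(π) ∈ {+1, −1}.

Trace 60: π^k(60) = [60, 54, 64, 73, 58, 6, 67] for k=0..6.
Cycle lengths of π_24 on ℤ/77ℤ: [30, 30, 10, 6, 1]; 5 cycles in total.
With 5 cycles on 77 points, sign = (−1)^{77−5} = +1.
(24|77)_J = +1 (Zolotarev's lemma cross-check).

+1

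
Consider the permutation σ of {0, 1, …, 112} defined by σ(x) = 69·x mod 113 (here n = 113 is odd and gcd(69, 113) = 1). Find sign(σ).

Orbit of 44 under x↦69x: [44, 98, 95, 1, 69, 15, 18]… (length divides ord_113(69)).
π_69 has 15 disjoint cycles with lengths [8, 8, 8, 8, 8, 8, 8, 8, 8, 8, 8, 8, 8, 8, 1] on {0,…,112}.
sign(π) = (−1)^{n − #cycles} = (−1)^{113−15} = (−1)^98 = +1.

+1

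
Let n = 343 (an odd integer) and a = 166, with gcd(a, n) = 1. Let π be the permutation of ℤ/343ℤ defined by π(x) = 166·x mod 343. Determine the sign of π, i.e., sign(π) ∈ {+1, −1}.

-1

Trace 148: π^k(148) = [148, 215, 18, 244, 30, 178, 50] for k=0..6.
Cycle type of π: 42×7 + 6×8 + 1; total 16 cycles.
343 − 16 = 327 transpositions; sign(π) = (−1)^327 = -1.
The Jacobi symbol (166|343) = -1 (Zolotarev) agrees.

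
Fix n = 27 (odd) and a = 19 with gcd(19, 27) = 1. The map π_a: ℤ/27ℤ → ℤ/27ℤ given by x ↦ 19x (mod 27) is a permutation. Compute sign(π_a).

Trace 19: π^k(19) = [19, 10, 1] for k=0..2.
Decompose π into cycles: lengths [3, 3, 3, 3, 3, 3, 1, 1, 1, 1, 1, 1, 1, 1, 1] (15 cycles, including the fixed point 0).
n − c = 27 − 15 = 12; sign = (−1)^12 = +1.
Zolotarev: (19|27) = +1, matching the cycle-count sign.

+1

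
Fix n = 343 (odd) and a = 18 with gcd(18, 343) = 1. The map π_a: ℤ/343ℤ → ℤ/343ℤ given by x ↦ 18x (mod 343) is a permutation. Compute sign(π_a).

Start at x=1: 1 → 18 → 324 → 1 (one orbit).
π_18 has 115 disjoint cycles with lengths [3, 3, 3, 3, 3, 3, 3, 3, 3, 3, 3, 3, 3, 3, 3, 3, 3, 3, 3, 3, 3, 3, 3, 3, 3, 3, 3, 3, 3, 3, 3, 3, 3, 3, 3, 3, 3, 3, 3, 3, 3, 3, 3, 3, 3, 3, 3, 3, 3, 3, 3, 3, 3, 3, 3, 3, 3, 3, 3, 3, 3, 3, 3, 3, 3, 3, 3, 3, 3, 3, 3, 3, 3, 3, 3, 3, 3, 3, 3, 3, 3, 3, 3, 3, 3, 3, 3, 3, 3, 3, 3, 3, 3, 3, 3, 3, 3, 3, 3, 3, 3, 3, 3, 3, 3, 3, 3, 3, 3, 3, 3, 3, 3, 3, 1] on {0,…,342}.
343 − 115 = 228 transpositions; sign(π) = (−1)^228 = +1.
Check: (18/343) = +1 by Zolotarev.

+1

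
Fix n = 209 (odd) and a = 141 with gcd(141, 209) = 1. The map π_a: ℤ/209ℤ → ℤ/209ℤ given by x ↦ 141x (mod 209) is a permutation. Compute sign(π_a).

Orbit of 69 under x↦141x: [69, 115, 122, 64, 37, 201, 126]… (length divides ord_209(141)).
The orbit structure of x ↦ 141x mod 209: 12 orbits of sizes [30, 30, 30, 30, 30, 30, 6, 6, 6, 5, 5, 1].
209 − 12 = 197 transpositions; sign(π) = (−1)^197 = -1.

-1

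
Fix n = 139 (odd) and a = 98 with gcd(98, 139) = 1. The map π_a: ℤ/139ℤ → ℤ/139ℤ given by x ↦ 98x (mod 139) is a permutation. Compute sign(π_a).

Orbit of 127 under x↦98x: [127, 75, 122, 2, 57, 26, 46]… (length divides ord_139(98)).
π_98 has 2 disjoint cycles with lengths [138, 1] on {0,…,138}.
n − c = 139 − 2 = 137; sign = (−1)^137 = -1.
Zolotarev: (98|139) = -1, matching the cycle-count sign.

-1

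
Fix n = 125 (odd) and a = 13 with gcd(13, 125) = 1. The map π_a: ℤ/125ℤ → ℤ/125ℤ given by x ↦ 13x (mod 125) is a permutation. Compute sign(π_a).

-1

Orbit of 76 under x↦13x: [76, 113, 94, 97, 11, 18, 109]… (length divides ord_125(13)).
4 cycles of lengths [100, 20, 4, 1].
125 − 4 = 121 transpositions; sign(π) = (−1)^121 = -1.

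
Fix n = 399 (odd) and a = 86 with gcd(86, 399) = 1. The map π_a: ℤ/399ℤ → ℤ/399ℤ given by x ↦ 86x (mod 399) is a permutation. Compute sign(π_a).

+1

Trace 86: π^k(86) = [86, 214, 50, 310, 326, 106, 338] for k=0..6.
Cycle lengths of π_86 on ℤ/399ℤ: [18, 18, 18, 18, 18, 18, 18, 18, 18, 18, 18, 18, 18, 18, 18, 18, 18, 18, 18, 18, 18, 6, 6, 3, 3, 2, 1]; 27 cycles in total.
With 27 cycles on 399 points, sign = (−1)^{399−27} = +1.
Check: (86/399) = +1 by Zolotarev.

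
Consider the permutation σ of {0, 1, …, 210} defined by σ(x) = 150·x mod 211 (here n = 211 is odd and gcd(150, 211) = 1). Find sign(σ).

Trace 134: π^k(134) = [134, 55, 21, 196, 71, 100, 19] for k=0..6.
Decompose π into cycles: lengths [15, 15, 15, 15, 15, 15, 15, 15, 15, 15, 15, 15, 15, 15, 1] (15 cycles, including the fixed point 0).
211 − 15 = 196 transpositions; sign(π) = (−1)^196 = +1.

+1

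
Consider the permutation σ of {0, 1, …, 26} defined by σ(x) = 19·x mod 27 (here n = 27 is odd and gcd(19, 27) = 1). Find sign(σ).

Trace 10: π^k(10) = [10, 1, 19] for k=0..2.
Cycle type of π: 3×6 + 1×9; total 15 cycles.
15 cycles on 27: each ℓ→(−1)^(ℓ−1), product (−1)^12 = +1.
Check: (19/27) = +1 by Zolotarev.

+1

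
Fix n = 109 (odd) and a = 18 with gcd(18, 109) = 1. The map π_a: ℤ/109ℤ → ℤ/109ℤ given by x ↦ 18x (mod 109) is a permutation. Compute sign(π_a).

Orbit of 84 under x↦18x: [84, 95, 75, 42, 102, 92, 21]… (length divides ord_109(18)).
π_18 has 2 disjoint cycles with lengths [108, 1] on {0,…,108}.
2 cycles on 109: each ℓ→(−1)^(ℓ−1), product (−1)^107 = -1.
Check: (18/109) = -1 by Zolotarev.

-1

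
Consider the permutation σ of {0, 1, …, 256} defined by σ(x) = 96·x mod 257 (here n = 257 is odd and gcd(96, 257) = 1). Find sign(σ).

Trace 37: π^k(37) = [37, 211, 210, 114, 150, 8, 254] for k=0..6.
Cycle lengths of π_96 on ℤ/257ℤ: [256, 1]; 2 cycles in total.
Σ(ℓ_i−1) = 257−2 = 255; sign = (−1)^255 = -1.

-1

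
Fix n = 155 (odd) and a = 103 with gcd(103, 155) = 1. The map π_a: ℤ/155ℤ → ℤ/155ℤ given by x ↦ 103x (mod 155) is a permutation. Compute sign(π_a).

Trace 113: π^k(113) = [113, 14, 47, 36, 143, 4, 102] for k=0..6.
Cycle type of π: 60×2 + 15×2 + 4 + 1; total 6 cycles.
n − c = 155 − 6 = 149; sign = (−1)^149 = -1.
Check: (103/155) = -1 by Zolotarev.

-1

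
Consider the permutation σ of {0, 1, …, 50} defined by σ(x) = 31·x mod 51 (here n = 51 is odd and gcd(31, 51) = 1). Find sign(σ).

Orbit of 49 under x↦31x: [49, 40, 16, 37, 25, 10, 4]… (length divides ord_51(31)).
π_31 has 6 disjoint cycles with lengths [16, 16, 16, 1, 1, 1] on {0,…,50}.
sign(π) = (−1)^{n − #cycles} = (−1)^{51−6} = (−1)^45 = -1.
The Jacobi symbol (31|51) = -1 (Zolotarev) agrees.

-1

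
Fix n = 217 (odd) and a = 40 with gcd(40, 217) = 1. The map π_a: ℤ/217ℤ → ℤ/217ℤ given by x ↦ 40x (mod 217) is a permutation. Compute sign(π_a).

Trace 82: π^k(82) = [82, 25, 132, 72, 59, 190, 5] for k=0..6.
Cycle type of π: 30×6 + 15×2 + 6 + 1; total 10 cycles.
217 − 10 = 207 transpositions; sign(π) = (−1)^207 = -1.
Zolotarev: (40|217) = -1, matching the cycle-count sign.

-1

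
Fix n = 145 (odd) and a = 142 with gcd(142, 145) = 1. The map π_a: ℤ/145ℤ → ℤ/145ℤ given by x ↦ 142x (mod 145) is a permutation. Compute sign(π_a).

Trace 144: π^k(144) = [144, 3, 136, 27, 64, 98, 141] for k=0..6.
Cycle lengths of π_142 on ℤ/145ℤ: [28, 28, 28, 28, 28, 4, 1]; 7 cycles in total.
sign(π) = (−1)^{n − #cycles} = (−1)^{145−7} = (−1)^138 = +1.
Check: (142/145) = +1 by Zolotarev.

+1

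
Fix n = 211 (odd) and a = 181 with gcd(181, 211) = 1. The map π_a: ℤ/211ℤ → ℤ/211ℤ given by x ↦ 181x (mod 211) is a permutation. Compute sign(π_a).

Start at x=53: 53 → 98 → 14 → 2 → 151 → 112 → 16 → … (one orbit).
Cycle lengths of π_181 on ℤ/211ℤ: [210, 1]; 2 cycles in total.
With 2 cycles on 211 points, sign = (−1)^{211−2} = -1.
Zolotarev: (181|211) = -1, matching the cycle-count sign.

-1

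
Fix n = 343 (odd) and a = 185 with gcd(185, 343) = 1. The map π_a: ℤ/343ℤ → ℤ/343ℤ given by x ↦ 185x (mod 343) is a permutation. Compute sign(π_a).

-1

Orbit of 274 under x↦185x: [274, 269, 30, 62, 151, 152, 337]… (length divides ord_343(185)).
4 cycles of lengths [294, 42, 6, 1].
sign(π) = (−1)^{n − #cycles} = (−1)^{343−4} = (−1)^339 = -1.
The Jacobi symbol (185|343) = -1 (Zolotarev) agrees.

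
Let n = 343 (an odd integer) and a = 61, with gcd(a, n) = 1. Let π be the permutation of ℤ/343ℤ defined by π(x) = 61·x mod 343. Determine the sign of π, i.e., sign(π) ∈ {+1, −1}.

Trace 331: π^k(331) = [331, 297, 281, 334, 137, 125, 79] for k=0..6.
4 cycles of lengths [294, 42, 6, 1].
With 4 cycles on 343 points, sign = (−1)^{343−4} = -1.

-1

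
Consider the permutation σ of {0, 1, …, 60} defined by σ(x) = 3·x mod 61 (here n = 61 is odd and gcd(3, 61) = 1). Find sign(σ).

Trace 1: π^k(1) = [1, 3, 9, 27, 20, 60, 58] for k=0..6.
π_3 has 7 disjoint cycles with lengths [10, 10, 10, 10, 10, 10, 1] on {0,…,60}.
sign(π) = (−1)^{n − #cycles} = (−1)^{61−7} = (−1)^54 = +1.
Check: (3/61) = +1 by Zolotarev.

+1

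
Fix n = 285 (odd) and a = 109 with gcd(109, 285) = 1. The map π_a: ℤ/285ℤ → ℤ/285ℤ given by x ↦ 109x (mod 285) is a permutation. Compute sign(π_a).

Start at x=274: 274 → 226 → 124 → 121 → 79 → 61 → 94 → … (one orbit).
Cycle type of π: 18×15 + 2×6 + 1×3; total 24 cycles.
24 cycles on 285: each ℓ→(−1)^(ℓ−1), product (−1)^261 = -1.
The Jacobi symbol (109|285) = -1 (Zolotarev) agrees.

-1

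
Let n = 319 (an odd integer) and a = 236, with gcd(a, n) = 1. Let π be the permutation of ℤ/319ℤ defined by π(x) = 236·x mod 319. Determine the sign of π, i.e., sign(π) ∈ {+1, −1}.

+1

Start at x=125: 125 → 152 → 144 → 170 → 245 → 81 → 295 → … (one orbit).
Decompose π into cycles: lengths [70, 70, 70, 70, 14, 14, 5, 5, 1] (9 cycles, including the fixed point 0).
sign(π) = (−1)^{n − #cycles} = (−1)^{319−9} = (−1)^310 = +1.
Via Zolotarev, sign(π_{236}) = (236|319) = +1.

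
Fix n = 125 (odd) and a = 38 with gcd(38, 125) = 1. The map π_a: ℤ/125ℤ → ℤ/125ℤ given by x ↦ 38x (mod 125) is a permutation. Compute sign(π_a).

-1

Start at x=113: 113 → 44 → 47 → 36 → 118 → 109 → 17 → … (one orbit).
π_38 has 4 disjoint cycles with lengths [100, 20, 4, 1] on {0,…,124}.
sign(π) = (−1)^{n − #cycles} = (−1)^{125−4} = (−1)^121 = -1.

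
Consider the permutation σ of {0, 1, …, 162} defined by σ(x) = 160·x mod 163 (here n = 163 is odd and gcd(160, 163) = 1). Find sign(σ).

Start at x=62: 62 → 140 → 69 → 119 → 132 → 93 → 47 → … (one orbit).
Decompose π into cycles: lengths [81, 81, 1] (3 cycles, including the fixed point 0).
163 − 3 = 160 transpositions; sign(π) = (−1)^160 = +1.
Zolotarev: (160|163) = +1, matching the cycle-count sign.

+1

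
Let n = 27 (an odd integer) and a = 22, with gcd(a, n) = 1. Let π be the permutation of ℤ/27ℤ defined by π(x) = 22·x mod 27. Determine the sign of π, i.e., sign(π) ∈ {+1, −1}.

+1

Orbit of 7 under x↦22x: [7, 19, 13, 16, 1, 22, 25]… (length divides ord_27(22)).
The orbit structure of x ↦ 22x mod 27: 7 orbits of sizes [9, 9, 3, 3, 1, 1, 1].
n − c = 27 − 7 = 20; sign = (−1)^20 = +1.
Via Zolotarev, sign(π_{22}) = (22|27) = +1.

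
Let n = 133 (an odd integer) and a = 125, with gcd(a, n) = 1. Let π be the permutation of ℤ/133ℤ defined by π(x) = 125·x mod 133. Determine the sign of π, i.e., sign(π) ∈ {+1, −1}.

-1

Trace 125: π^k(125) = [125, 64, 20, 106, 83, 1] for k=0..5.
The orbit structure of x ↦ 125x mod 133: 28 orbits of sizes [6, 6, 6, 6, 6, 6, 6, 6, 6, 6, 6, 6, 6, 6, 6, 6, 6, 6, 3, 3, 3, 3, 3, 3, 2, 2, 2, 1].
With 28 cycles on 133 points, sign = (−1)^{133−28} = -1.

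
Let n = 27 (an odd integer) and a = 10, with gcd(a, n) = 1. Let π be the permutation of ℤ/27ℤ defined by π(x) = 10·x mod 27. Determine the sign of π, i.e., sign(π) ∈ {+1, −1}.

+1

Start at x=10: 10 → 19 → 1 → 10 (one orbit).
π_10 has 15 disjoint cycles with lengths [3, 3, 3, 3, 3, 3, 1, 1, 1, 1, 1, 1, 1, 1, 1] on {0,…,26}.
15 cycles on 27: each ℓ→(−1)^(ℓ−1), product (−1)^12 = +1.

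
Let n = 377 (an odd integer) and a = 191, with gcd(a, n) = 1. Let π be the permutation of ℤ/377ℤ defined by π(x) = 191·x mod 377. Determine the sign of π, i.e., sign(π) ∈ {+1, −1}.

-1

Trace 204: π^k(204) = [204, 133, 144, 360, 146, 365, 347] for k=0..6.
Cycle type of π: 12×28 + 4×7 + 3×4 + 1; total 40 cycles.
40 cycles on 377: each ℓ→(−1)^(ℓ−1), product (−1)^337 = -1.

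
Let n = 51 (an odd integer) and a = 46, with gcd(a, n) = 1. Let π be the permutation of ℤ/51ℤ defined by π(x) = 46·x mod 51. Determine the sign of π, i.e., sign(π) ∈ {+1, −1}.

Start at x=46: 46 → 25 → 28 → 13 → 37 → 19 → 7 → … (one orbit).
6 cycles of lengths [16, 16, 16, 1, 1, 1].
51 − 6 = 45 transpositions; sign(π) = (−1)^45 = -1.
The Jacobi symbol (46|51) = -1 (Zolotarev) agrees.

-1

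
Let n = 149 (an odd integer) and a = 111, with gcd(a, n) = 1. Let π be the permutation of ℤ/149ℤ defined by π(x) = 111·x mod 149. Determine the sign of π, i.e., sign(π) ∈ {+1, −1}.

-1

Trace 99: π^k(99) = [99, 112, 65, 63, 139, 82, 13] for k=0..6.
2 cycles of lengths [148, 1].
n − c = 149 − 2 = 147; sign = (−1)^147 = -1.
Zolotarev: (111|149) = -1, matching the cycle-count sign.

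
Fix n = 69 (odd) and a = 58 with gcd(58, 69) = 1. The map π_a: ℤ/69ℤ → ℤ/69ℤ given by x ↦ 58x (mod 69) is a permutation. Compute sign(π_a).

+1

Trace 52: π^k(52) = [52, 49, 13, 64, 55, 16, 31] for k=0..6.
π_58 has 9 disjoint cycles with lengths [11, 11, 11, 11, 11, 11, 1, 1, 1] on {0,…,68}.
69 − 9 = 60 transpositions; sign(π) = (−1)^60 = +1.
Via Zolotarev, sign(π_{58}) = (58|69) = +1.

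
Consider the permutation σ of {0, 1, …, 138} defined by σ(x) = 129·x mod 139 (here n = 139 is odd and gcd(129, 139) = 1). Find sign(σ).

+1

Start at x=80: 80 → 34 → 77 → 64 → 55 → 6 → 79 → … (one orbit).
Decompose π into cycles: lengths [23, 23, 23, 23, 23, 23, 1] (7 cycles, including the fixed point 0).
With 7 cycles on 139 points, sign = (−1)^{139−7} = +1.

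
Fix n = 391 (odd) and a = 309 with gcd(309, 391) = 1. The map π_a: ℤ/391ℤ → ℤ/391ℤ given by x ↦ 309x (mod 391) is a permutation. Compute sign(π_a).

+1

Orbit of 126 under x↦309x: [126, 225, 318, 121, 244, 324, 20]… (length divides ord_391(309)).
Cycle lengths of π_309 on ℤ/391ℤ: [176, 176, 22, 16, 1]; 5 cycles in total.
n − c = 391 − 5 = 386; sign = (−1)^386 = +1.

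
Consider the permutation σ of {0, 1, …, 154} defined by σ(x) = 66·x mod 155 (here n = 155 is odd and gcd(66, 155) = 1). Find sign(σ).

+1

Trace 66: π^k(66) = [66, 16, 126, 101, 1] for k=0..4.
Cycle lengths of π_66 on ℤ/155ℤ: [5, 5, 5, 5, 5, 5, 5, 5, 5, 5, 5, 5, 5, 5, 5, 5, 5, 5, 5, 5, 5, 5, 5, 5, 5, 5, 5, 5, 5, 5, 1, 1, 1, 1, 1]; 35 cycles in total.
155 − 35 = 120 transpositions; sign(π) = (−1)^120 = +1.
Zolotarev: (66|155) = +1, matching the cycle-count sign.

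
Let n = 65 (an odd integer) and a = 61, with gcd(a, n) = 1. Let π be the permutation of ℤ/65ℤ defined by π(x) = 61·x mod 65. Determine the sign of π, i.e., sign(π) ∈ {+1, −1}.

Start at x=61: 61 → 16 → 1 → 61 (one orbit).
Cycle type of π: 3×20 + 1×5; total 25 cycles.
With 25 cycles on 65 points, sign = (−1)^{65−25} = +1.
(61|65)_J = +1 (Zolotarev's lemma cross-check).

+1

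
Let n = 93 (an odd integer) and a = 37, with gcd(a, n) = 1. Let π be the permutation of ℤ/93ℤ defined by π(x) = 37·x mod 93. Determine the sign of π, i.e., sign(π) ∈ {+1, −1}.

Orbit of 67 under x↦37x: [67, 61, 25, 88, 1, 37]… (length divides ord_93(37)).
π_37 has 18 disjoint cycles with lengths [6, 6, 6, 6, 6, 6, 6, 6, 6, 6, 6, 6, 6, 6, 6, 1, 1, 1] on {0,…,92}.
With 18 cycles on 93 points, sign = (−1)^{93−18} = -1.
(37|93)_J = -1 (Zolotarev's lemma cross-check).

-1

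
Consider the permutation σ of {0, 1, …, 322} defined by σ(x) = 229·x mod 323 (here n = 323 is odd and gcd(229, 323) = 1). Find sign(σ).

+1

Orbit of 172 under x↦229x: [172, 305, 77, 191, 134, 1, 229]… (length divides ord_323(229)).
Decompose π into cycles: lengths [8, 8, 8, 8, 8, 8, 8, 8, 8, 8, 8, 8, 8, 8, 8, 8, 8, 8, 8, 8, 8, 8, 8, 8, 8, 8, 8, 8, 8, 8, 8, 8, 8, 8, 8, 8, 8, 8, 1, 1, 1, 1, 1, 1, 1, 1, 1, 1, 1, 1, 1, 1, 1, 1, 1, 1, 1] (57 cycles, including the fixed point 0).
n − c = 323 − 57 = 266; sign = (−1)^266 = +1.
The Jacobi symbol (229|323) = +1 (Zolotarev) agrees.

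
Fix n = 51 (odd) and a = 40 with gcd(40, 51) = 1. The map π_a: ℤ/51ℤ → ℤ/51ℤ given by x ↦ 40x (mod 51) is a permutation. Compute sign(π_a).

Orbit of 22 under x↦40x: [22, 13, 10, 43, 37, 1, 40]… (length divides ord_51(40)).
Decompose π into cycles: lengths [16, 16, 16, 1, 1, 1] (6 cycles, including the fixed point 0).
51 − 6 = 45 transpositions; sign(π) = (−1)^45 = -1.
Via Zolotarev, sign(π_{40}) = (40|51) = -1.

-1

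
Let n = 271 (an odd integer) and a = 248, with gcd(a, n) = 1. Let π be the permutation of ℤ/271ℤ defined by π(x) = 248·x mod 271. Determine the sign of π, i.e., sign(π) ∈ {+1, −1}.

Trace 248: π^k(248) = [248, 258, 28, 169, 178, 242, 125] for k=0..6.
Cycle type of π: 9×30 + 1; total 31 cycles.
n − c = 271 − 31 = 240; sign = (−1)^240 = +1.
Zolotarev: (248|271) = +1, matching the cycle-count sign.

+1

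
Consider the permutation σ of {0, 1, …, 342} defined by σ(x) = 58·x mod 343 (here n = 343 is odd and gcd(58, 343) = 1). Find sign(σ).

+1

Orbit of 214 under x↦58x: [214, 64, 282, 235, 253, 268, 109]… (length divides ord_343(58)).
Decompose π into cycles: lengths [147, 147, 21, 21, 3, 3, 1] (7 cycles, including the fixed point 0).
With 7 cycles on 343 points, sign = (−1)^{343−7} = +1.
Via Zolotarev, sign(π_{58}) = (58|343) = +1.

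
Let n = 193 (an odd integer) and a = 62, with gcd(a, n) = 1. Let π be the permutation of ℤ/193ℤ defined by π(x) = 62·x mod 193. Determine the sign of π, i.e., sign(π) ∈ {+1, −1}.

+1

Orbit of 189 under x↦62x: [189, 138, 64, 108, 134, 9, 172]… (length divides ord_193(62)).
5 cycles of lengths [48, 48, 48, 48, 1].
sign(π) = (−1)^{n − #cycles} = (−1)^{193−5} = (−1)^188 = +1.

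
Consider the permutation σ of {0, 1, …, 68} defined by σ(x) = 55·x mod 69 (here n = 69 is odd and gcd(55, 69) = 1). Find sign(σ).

Trace 52: π^k(52) = [52, 31, 49, 4, 13, 25, 64] for k=0..6.
π_55 has 9 disjoint cycles with lengths [11, 11, 11, 11, 11, 11, 1, 1, 1] on {0,…,68}.
9 cycles on 69: each ℓ→(−1)^(ℓ−1), product (−1)^60 = +1.

+1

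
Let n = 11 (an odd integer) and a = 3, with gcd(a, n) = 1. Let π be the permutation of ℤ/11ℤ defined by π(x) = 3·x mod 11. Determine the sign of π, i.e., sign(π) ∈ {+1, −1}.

Start at x=5: 5 → 4 → 1 → 3 → 9 → 5 (one orbit).
Cycle lengths of π_3 on ℤ/11ℤ: [5, 5, 1]; 3 cycles in total.
n − c = 11 − 3 = 8; sign = (−1)^8 = +1.
Check: (3/11) = +1 by Zolotarev.

+1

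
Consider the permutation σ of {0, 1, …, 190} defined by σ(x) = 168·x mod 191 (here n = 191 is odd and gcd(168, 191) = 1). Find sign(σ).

Trace 44: π^k(44) = [44, 134, 165, 25, 189, 46, 88] for k=0..6.
2 cycles of lengths [190, 1].
Σ(ℓ_i−1) = 191−2 = 189; sign = (−1)^189 = -1.

-1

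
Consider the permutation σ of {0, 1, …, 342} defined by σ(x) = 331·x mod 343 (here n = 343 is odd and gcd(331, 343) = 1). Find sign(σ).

Trace 169: π^k(169) = [169, 30, 326, 204, 296, 221, 92] for k=0..6.
The orbit structure of x ↦ 331x mod 343: 7 orbits of sizes [147, 147, 21, 21, 3, 3, 1].
With 7 cycles on 343 points, sign = (−1)^{343−7} = +1.
Zolotarev: (331|343) = +1, matching the cycle-count sign.

+1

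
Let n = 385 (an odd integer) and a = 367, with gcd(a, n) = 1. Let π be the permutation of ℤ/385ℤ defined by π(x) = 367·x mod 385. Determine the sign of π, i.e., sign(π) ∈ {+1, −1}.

Start at x=331: 331 → 202 → 214 → 383 → 36 → 122 → 114 → … (one orbit).
Cycle type of π: 60×4 + 30×2 + 20×2 + 12×2 + 6 + 5×2 + 4 + 1; total 15 cycles.
sign(π) = (−1)^{n − #cycles} = (−1)^{385−15} = (−1)^370 = +1.
(367|385)_J = +1 (Zolotarev's lemma cross-check).

+1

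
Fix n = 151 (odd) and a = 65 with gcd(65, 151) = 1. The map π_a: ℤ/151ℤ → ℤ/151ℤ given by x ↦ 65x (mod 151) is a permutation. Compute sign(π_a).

Trace 20: π^k(20) = [20, 92, 91, 26, 29, 73, 64] for k=0..6.
Decompose π into cycles: lengths [50, 50, 50, 1] (4 cycles, including the fixed point 0).
sign(π) = (−1)^{n − #cycles} = (−1)^{151−4} = (−1)^147 = -1.
(65|151)_J = -1 (Zolotarev's lemma cross-check).

-1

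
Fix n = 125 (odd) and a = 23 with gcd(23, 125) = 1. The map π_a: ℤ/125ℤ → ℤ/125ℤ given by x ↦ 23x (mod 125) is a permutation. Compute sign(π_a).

Trace 17: π^k(17) = [17, 16, 118, 89, 47, 81, 113] for k=0..6.
The orbit structure of x ↦ 23x mod 125: 4 orbits of sizes [100, 20, 4, 1].
n − c = 125 − 4 = 121; sign = (−1)^121 = -1.
Zolotarev: (23|125) = -1, matching the cycle-count sign.

-1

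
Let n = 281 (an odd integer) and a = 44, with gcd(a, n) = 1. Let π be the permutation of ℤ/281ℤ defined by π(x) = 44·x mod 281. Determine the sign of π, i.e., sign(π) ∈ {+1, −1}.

Start at x=218: 218 → 38 → 267 → 227 → 153 → 269 → 34 → … (one orbit).
Decompose π into cycles: lengths [280, 1] (2 cycles, including the fixed point 0).
Σ(ℓ_i−1) = 281−2 = 279; sign = (−1)^279 = -1.
Zolotarev: (44|281) = -1, matching the cycle-count sign.

-1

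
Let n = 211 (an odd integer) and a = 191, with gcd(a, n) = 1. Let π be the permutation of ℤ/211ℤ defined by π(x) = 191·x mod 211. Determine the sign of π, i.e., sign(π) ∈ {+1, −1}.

Orbit of 84 under x↦191x: [84, 8, 51, 35, 144, 74, 208]… (length divides ord_211(191)).
Decompose π into cycles: lengths [210, 1] (2 cycles, including the fixed point 0).
sign(π) = (−1)^{n − #cycles} = (−1)^{211−2} = (−1)^209 = -1.
Zolotarev: (191|211) = -1, matching the cycle-count sign.

-1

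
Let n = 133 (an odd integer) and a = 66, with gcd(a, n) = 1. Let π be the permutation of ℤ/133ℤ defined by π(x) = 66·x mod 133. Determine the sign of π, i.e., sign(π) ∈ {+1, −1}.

Start at x=66: 66 → 100 → 83 → 25 → 54 → 106 → 80 → … (one orbit).
Cycle lengths of π_66 on ℤ/133ℤ: [18, 18, 18, 18, 18, 18, 9, 9, 6, 1]; 10 cycles in total.
10 cycles on 133: each ℓ→(−1)^(ℓ−1), product (−1)^123 = -1.
Check: (66/133) = -1 by Zolotarev.

-1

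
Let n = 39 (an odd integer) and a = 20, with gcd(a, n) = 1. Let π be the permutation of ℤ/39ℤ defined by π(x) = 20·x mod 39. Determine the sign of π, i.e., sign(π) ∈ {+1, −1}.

+1

Orbit of 25 under x↦20x: [25, 32, 16, 8, 4, 2, 1]… (length divides ord_39(20)).
Cycle lengths of π_20 on ℤ/39ℤ: [12, 12, 12, 2, 1]; 5 cycles in total.
Σ(ℓ_i−1) = 39−5 = 34; sign = (−1)^34 = +1.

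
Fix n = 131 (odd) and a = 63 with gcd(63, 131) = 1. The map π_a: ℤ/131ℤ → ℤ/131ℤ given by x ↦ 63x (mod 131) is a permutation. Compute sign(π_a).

Trace 63: π^k(63) = [63, 39, 99, 80, 62, 107, 60] for k=0..6.
Cycle lengths of π_63 on ℤ/131ℤ: [13, 13, 13, 13, 13, 13, 13, 13, 13, 13, 1]; 11 cycles in total.
11 cycles on 131: each ℓ→(−1)^(ℓ−1), product (−1)^120 = +1.

+1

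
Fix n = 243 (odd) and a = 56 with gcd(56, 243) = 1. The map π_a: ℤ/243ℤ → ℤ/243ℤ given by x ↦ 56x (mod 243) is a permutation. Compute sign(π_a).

Orbit of 151 under x↦56x: [151, 194, 172, 155, 175, 80, 106]… (length divides ord_243(56)).
The orbit structure of x ↦ 56x mod 243: 6 orbits of sizes [162, 54, 18, 6, 2, 1].
6 cycles on 243: each ℓ→(−1)^(ℓ−1), product (−1)^237 = -1.

-1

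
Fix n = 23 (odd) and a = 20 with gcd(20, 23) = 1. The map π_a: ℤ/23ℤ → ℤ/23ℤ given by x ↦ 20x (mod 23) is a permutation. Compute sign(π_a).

Start at x=21: 21 → 6 → 5 → 8 → 22 → 3 → 14 → … (one orbit).
2 cycles of lengths [22, 1].
With 2 cycles on 23 points, sign = (−1)^{23−2} = -1.
Via Zolotarev, sign(π_{20}) = (20|23) = -1.

-1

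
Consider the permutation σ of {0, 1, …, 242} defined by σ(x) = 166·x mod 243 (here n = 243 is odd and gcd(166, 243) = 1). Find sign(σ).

+1

Start at x=121: 121 → 160 → 73 → 211 → 34 → 55 → 139 → … (one orbit).
The orbit structure of x ↦ 166x mod 243: 11 orbits of sizes [81, 81, 27, 27, 9, 9, 3, 3, 1, 1, 1].
With 11 cycles on 243 points, sign = (−1)^{243−11} = +1.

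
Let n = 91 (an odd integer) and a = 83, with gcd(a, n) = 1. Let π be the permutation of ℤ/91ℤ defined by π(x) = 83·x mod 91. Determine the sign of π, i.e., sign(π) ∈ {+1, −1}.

+1

Start at x=34: 34 → 1 → 83 → 64 → 34 (one orbit).
25 cycles of lengths [4, 4, 4, 4, 4, 4, 4, 4, 4, 4, 4, 4, 4, 4, 4, 4, 4, 4, 4, 4, 4, 2, 2, 2, 1].
n − c = 91 − 25 = 66; sign = (−1)^66 = +1.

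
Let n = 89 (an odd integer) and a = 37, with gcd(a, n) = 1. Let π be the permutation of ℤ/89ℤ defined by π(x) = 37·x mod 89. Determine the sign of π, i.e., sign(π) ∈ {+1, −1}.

-1

Start at x=77: 77 → 1 → 37 → 34 → 12 → 88 → 52 → … (one orbit).
π_37 has 12 disjoint cycles with lengths [8, 8, 8, 8, 8, 8, 8, 8, 8, 8, 8, 1] on {0,…,88}.
sign(π) = (−1)^{n − #cycles} = (−1)^{89−12} = (−1)^77 = -1.
Via Zolotarev, sign(π_{37}) = (37|89) = -1.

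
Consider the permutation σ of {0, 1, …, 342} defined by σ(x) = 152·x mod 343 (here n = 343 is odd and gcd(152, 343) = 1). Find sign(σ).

-1

Orbit of 186 under x↦152x: [186, 146, 240, 122, 22, 257, 305]… (length divides ord_343(152)).
The orbit structure of x ↦ 152x mod 343: 4 orbits of sizes [294, 42, 6, 1].
343 − 4 = 339 transpositions; sign(π) = (−1)^339 = -1.
(152|343)_J = -1 (Zolotarev's lemma cross-check).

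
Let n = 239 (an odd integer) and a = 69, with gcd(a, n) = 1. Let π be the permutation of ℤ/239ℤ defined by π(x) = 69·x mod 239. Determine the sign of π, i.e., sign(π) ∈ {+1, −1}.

-1

Start at x=165: 165 → 152 → 211 → 219 → 54 → 141 → 169 → … (one orbit).
Cycle type of π: 238 + 1; total 2 cycles.
Σ(ℓ_i−1) = 239−2 = 237; sign = (−1)^237 = -1.
The Jacobi symbol (69|239) = -1 (Zolotarev) agrees.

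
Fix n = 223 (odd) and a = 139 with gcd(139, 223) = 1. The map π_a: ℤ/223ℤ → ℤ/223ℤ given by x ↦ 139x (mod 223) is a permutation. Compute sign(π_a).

+1

Orbit of 56 under x↦139x: [56, 202, 203, 119, 39, 69, 2]… (length divides ord_223(139)).
Cycle lengths of π_139 on ℤ/223ℤ: [111, 111, 1]; 3 cycles in total.
n − c = 223 − 3 = 220; sign = (−1)^220 = +1.
(139|223)_J = +1 (Zolotarev's lemma cross-check).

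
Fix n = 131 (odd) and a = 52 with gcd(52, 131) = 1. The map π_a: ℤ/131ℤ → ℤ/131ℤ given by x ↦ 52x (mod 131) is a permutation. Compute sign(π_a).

Start at x=80: 80 → 99 → 39 → 63 → 1 → 52 → 84 → … (one orbit).
The orbit structure of x ↦ 52x mod 131: 11 orbits of sizes [13, 13, 13, 13, 13, 13, 13, 13, 13, 13, 1].
sign(π) = (−1)^{n − #cycles} = (−1)^{131−11} = (−1)^120 = +1.
Via Zolotarev, sign(π_{52}) = (52|131) = +1.

+1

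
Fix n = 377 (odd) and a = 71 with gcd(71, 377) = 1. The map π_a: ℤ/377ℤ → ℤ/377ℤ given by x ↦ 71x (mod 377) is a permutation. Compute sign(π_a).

-1

Trace 245: π^k(245) = [245, 53, 370, 257, 151, 165, 28] for k=0..6.
The orbit structure of x ↦ 71x mod 377: 8 orbits of sizes [84, 84, 84, 84, 14, 14, 12, 1].
sign(π) = (−1)^{n − #cycles} = (−1)^{377−8} = (−1)^369 = -1.
(71|377)_J = -1 (Zolotarev's lemma cross-check).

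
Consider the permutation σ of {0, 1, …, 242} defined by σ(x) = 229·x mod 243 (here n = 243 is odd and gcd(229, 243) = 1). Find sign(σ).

Trace 100: π^k(100) = [100, 58, 160, 190, 13, 61, 118] for k=0..6.
Decompose π into cycles: lengths [81, 81, 27, 27, 9, 9, 3, 3, 1, 1, 1] (11 cycles, including the fixed point 0).
n − c = 243 − 11 = 232; sign = (−1)^232 = +1.
The Jacobi symbol (229|243) = +1 (Zolotarev) agrees.

+1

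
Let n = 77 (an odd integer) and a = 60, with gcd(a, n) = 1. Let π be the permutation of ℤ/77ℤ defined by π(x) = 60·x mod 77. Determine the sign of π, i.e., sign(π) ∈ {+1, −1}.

Orbit of 16 under x↦60x: [16, 36, 4, 9, 1, 60, 58]… (length divides ord_77(60)).
Cycle lengths of π_60 on ℤ/77ℤ: [15, 15, 15, 15, 5, 5, 3, 3, 1]; 9 cycles in total.
9 cycles on 77: each ℓ→(−1)^(ℓ−1), product (−1)^68 = +1.
Check: (60/77) = +1 by Zolotarev.

+1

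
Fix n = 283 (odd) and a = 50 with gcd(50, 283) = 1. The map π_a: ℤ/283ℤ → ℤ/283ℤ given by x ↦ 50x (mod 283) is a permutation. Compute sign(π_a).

Orbit of 5 under x↦50x: [5, 250, 48, 136, 8, 117, 190]… (length divides ord_283(50)).
Decompose π into cycles: lengths [282, 1] (2 cycles, including the fixed point 0).
Σ(ℓ_i−1) = 283−2 = 281; sign = (−1)^281 = -1.

-1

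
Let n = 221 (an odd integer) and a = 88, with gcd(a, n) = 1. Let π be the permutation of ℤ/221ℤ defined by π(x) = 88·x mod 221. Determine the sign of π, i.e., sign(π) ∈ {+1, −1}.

-1

Trace 152: π^k(152) = [152, 116, 42, 160, 157, 114, 87] for k=0..6.
Cycle type of π: 48×4 + 16 + 6×2 + 1; total 8 cycles.
With 8 cycles on 221 points, sign = (−1)^{221−8} = -1.
(88|221)_J = -1 (Zolotarev's lemma cross-check).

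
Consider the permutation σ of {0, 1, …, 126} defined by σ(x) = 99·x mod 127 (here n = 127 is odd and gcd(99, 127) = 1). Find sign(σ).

Trace 99: π^k(99) = [99, 22, 19, 103, 37, 107, 52] for k=0..6.
15 cycles of lengths [9, 9, 9, 9, 9, 9, 9, 9, 9, 9, 9, 9, 9, 9, 1].
Σ(ℓ_i−1) = 127−15 = 112; sign = (−1)^112 = +1.
The Jacobi symbol (99|127) = +1 (Zolotarev) agrees.

+1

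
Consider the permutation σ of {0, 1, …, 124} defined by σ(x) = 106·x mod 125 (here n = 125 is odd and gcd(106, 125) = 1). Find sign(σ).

Trace 86: π^k(86) = [86, 116, 46, 1, 106, 111, 16] for k=0..6.
π_106 has 13 disjoint cycles with lengths [25, 25, 25, 25, 5, 5, 5, 5, 1, 1, 1, 1, 1] on {0,…,124}.
125 − 13 = 112 transpositions; sign(π) = (−1)^112 = +1.
Zolotarev: (106|125) = +1, matching the cycle-count sign.

+1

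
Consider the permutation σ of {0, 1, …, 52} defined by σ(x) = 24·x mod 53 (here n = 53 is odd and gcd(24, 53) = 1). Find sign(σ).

+1

Orbit of 13 under x↦24x: [13, 47, 15, 42, 1, 24, 46]… (length divides ord_53(24)).
5 cycles of lengths [13, 13, 13, 13, 1].
Σ(ℓ_i−1) = 53−5 = 48; sign = (−1)^48 = +1.
Zolotarev: (24|53) = +1, matching the cycle-count sign.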